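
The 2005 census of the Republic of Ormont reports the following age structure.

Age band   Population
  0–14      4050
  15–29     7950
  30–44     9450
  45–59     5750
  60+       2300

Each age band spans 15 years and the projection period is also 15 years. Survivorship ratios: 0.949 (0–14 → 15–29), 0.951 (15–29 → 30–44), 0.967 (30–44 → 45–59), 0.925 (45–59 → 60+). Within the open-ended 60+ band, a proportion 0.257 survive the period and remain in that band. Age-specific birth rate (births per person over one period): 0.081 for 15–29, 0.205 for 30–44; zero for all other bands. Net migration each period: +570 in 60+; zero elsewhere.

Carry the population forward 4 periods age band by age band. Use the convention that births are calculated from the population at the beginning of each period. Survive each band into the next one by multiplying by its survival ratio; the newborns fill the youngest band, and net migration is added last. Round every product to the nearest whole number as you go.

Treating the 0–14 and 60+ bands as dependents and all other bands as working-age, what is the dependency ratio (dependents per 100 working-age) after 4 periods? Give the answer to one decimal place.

Period 1.
Births: 7950 × 0.081 = 644 ; 9450 × 0.205 = 1937 → 2581
15–29: 4050 × 0.949 = 3843
30–44: 7950 × 0.951 = 7560
45–59: 9450 × 0.967 = 9138
60+: 5750 × 0.925 + 2300 × 0.257 = 5319 + 591 = 5910
Net migration: 60+ + 570 → 6480
End of period: [2581, 3843, 7560, 9138, 6480]
Period 2.
Births: 3843 × 0.081 = 311 ; 7560 × 0.205 = 1550 → 1861
15–29: 2581 × 0.949 = 2449
30–44: 3843 × 0.951 = 3655
45–59: 7560 × 0.967 = 7311
60+: 9138 × 0.925 + 6480 × 0.257 = 8453 + 1665 = 10118
Net migration: 60+ + 570 → 10688
End of period: [1861, 2449, 3655, 7311, 10688]
Period 3.
Births: 2449 × 0.081 = 198 ; 3655 × 0.205 = 749 → 947
15–29: 1861 × 0.949 = 1766
30–44: 2449 × 0.951 = 2329
45–59: 3655 × 0.967 = 3534
60+: 7311 × 0.925 + 10688 × 0.257 = 6763 + 2747 = 9510
Net migration: 60+ + 570 → 10080
End of period: [947, 1766, 2329, 3534, 10080]
Period 4.
Births: 1766 × 0.081 = 143 ; 2329 × 0.205 = 477 → 620
15–29: 947 × 0.949 = 899
30–44: 1766 × 0.951 = 1679
45–59: 2329 × 0.967 = 2252
60+: 3534 × 0.925 + 10080 × 0.257 = 3269 + 2591 = 5860
Net migration: 60+ + 570 → 6430
End of period: [620, 899, 1679, 2252, 6430]
Dependents (band 0–14 + band 60+) = 620 + 6430 = 7050; working-age = 4830; ratio = 7050/4830 × 100 = 146.0

146.0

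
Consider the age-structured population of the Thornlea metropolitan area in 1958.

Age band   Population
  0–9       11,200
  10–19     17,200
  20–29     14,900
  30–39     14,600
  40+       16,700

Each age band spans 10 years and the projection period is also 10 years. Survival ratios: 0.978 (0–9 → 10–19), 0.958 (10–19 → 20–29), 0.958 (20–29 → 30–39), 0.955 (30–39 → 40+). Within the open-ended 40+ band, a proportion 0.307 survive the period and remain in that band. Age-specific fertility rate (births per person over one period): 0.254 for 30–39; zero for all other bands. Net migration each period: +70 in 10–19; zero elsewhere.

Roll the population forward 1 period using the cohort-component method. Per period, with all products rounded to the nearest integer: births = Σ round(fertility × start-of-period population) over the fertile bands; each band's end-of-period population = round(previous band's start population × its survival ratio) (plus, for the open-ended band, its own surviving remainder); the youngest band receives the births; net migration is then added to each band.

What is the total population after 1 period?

Period 1:
Births: 14600 × 0.254 = 3708
10–19: 11200 × 0.978 = 10954
20–29: 17200 × 0.958 = 16478
30–39: 14900 × 0.958 = 14274
40+: 14600 × 0.955 + 16700 × 0.307 = 13943 + 5127 = 19070
Net migration: 10–19 + 70 → 11024
Giving 3708 / 11024 / 16478 / 14274 / 19070.
Total after period 1: 3708 + 11024 + 16478 + 14274 + 19070 = 64554

64554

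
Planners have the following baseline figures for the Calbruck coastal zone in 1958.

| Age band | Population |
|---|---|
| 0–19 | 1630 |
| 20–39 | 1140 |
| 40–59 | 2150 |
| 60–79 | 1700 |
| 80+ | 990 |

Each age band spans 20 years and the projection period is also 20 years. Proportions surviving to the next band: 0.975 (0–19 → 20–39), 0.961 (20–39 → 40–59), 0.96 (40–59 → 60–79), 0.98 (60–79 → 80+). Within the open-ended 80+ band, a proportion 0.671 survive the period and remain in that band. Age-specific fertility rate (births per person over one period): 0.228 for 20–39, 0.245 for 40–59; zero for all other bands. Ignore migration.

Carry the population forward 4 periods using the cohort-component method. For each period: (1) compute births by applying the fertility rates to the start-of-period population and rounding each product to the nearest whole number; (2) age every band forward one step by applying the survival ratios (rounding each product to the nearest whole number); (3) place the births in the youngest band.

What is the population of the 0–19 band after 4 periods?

(Bands numbered youngest = 1 to oldest = 5.)
Period 1.
Births: 1140 × 0.228 = 260 ; 2150 × 0.245 = 527 → 787
Band 2: 1630 × 0.975 = 1589
Band 3: 1140 × 0.961 = 1096
Band 4: 2150 × 0.96 = 2064
Band 5: 1700 × 0.98 + 990 × 0.671 = 1666 + 664 = 2330
Population now: 0–19=787, 20–39=1589, 40–59=1096, 60–79=2064, 80+=2330
Period 2.
Births: 1589 × 0.228 = 362 ; 1096 × 0.245 = 269 → 631
Band 2: 787 × 0.975 = 767
Band 3: 1589 × 0.961 = 1527
Band 4: 1096 × 0.96 = 1052
Band 5: 2064 × 0.98 + 2330 × 0.671 = 2023 + 1563 = 3586
Population now: 0–19=631, 20–39=767, 40–59=1527, 60–79=1052, 80+=3586
Period 3.
Births: 767 × 0.228 = 175 ; 1527 × 0.245 = 374 → 549
Band 2: 631 × 0.975 = 615
Band 3: 767 × 0.961 = 737
Band 4: 1527 × 0.96 = 1466
Band 5: 1052 × 0.98 + 3586 × 0.671 = 1031 + 2406 = 3437
Population now: 0–19=549, 20–39=615, 40–59=737, 60–79=1466, 80+=3437
Period 4.
Births: 615 × 0.228 = 140 ; 737 × 0.245 = 181 → 321
Band 2: 549 × 0.975 = 535
Band 3: 615 × 0.961 = 591
Band 4: 737 × 0.96 = 708
Band 5: 1466 × 0.98 + 3437 × 0.671 = 1437 + 2306 = 3743
Population now: 0–19=321, 20–39=535, 40–59=591, 60–79=708, 80+=3743

321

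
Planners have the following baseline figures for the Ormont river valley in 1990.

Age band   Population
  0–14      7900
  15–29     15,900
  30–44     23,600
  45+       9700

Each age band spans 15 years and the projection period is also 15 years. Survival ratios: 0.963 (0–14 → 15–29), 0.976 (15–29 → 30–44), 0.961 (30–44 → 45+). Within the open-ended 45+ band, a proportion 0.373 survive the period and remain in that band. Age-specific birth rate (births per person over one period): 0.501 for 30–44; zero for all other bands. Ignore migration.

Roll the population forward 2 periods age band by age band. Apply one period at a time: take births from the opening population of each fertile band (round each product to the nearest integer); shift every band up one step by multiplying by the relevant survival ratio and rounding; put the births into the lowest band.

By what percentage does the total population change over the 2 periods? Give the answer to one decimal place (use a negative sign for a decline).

-10.1

After projecting period 1:
Births: 23600 * 0.501 = 11824
15–29: 7900 * 0.963 = 7608
30–44: 15900 * 0.976 = 15518
45+: 23600 * 0.961 + 9700 * 0.373 = 22680 + 3618 = 26298
→ [11824, 7608, 15518, 26298]
After projecting period 2:
Births: 15518 * 0.501 = 7775
15–29: 11824 * 0.963 = 11387
30–44: 7608 * 0.976 = 7425
45+: 15518 * 0.961 + 26298 * 0.373 = 14913 + 9809 = 24722
→ [7775, 11387, 7425, 24722]
Total: 57100 → 51309; change = -5791; percentage change = -10.1%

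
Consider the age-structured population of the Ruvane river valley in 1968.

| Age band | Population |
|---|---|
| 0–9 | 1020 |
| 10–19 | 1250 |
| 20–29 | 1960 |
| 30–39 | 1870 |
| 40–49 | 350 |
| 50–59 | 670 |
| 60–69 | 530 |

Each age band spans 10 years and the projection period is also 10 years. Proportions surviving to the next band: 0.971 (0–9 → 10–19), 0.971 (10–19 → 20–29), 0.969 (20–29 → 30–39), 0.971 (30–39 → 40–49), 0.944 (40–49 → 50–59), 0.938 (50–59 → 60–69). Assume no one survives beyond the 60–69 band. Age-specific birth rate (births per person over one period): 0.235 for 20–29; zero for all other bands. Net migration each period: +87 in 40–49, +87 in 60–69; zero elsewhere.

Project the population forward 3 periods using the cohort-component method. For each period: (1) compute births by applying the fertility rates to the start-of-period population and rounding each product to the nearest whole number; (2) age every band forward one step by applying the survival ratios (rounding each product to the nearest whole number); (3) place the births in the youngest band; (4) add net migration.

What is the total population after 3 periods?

6693

Period 1.
Births: 1960 * 0.235 = 461
10–19: 1020 * 0.971 = 990
20–29: 1250 * 0.971 = 1214
30–39: 1960 * 0.969 = 1899
40–49: 1870 * 0.971 = 1816
50–59: 350 * 0.944 = 330
60–69: 670 * 0.938 = 628
Net migration: 40–49 + 87 → 1903; 60–69 + 87 → 715
→ [461, 990, 1214, 1899, 1903, 330, 715]
Period 2.
Births: 1214 * 0.235 = 285
10–19: 461 * 0.971 = 448
20–29: 990 * 0.971 = 961
30–39: 1214 * 0.969 = 1176
40–49: 1899 * 0.971 = 1844
50–59: 1903 * 0.944 = 1796
60–69: 330 * 0.938 = 310
Net migration: 40–49 + 87 → 1931; 60–69 + 87 → 397
→ [285, 448, 961, 1176, 1931, 1796, 397]
Period 3.
Births: 961 * 0.235 = 226
10–19: 285 * 0.971 = 277
20–29: 448 * 0.971 = 435
30–39: 961 * 0.969 = 931
40–49: 1176 * 0.971 = 1142
50–59: 1931 * 0.944 = 1823
60–69: 1796 * 0.938 = 1685
Net migration: 40–49 + 87 → 1229; 60–69 + 87 → 1772
→ [226, 277, 435, 931, 1229, 1823, 1772]
Total after period 3: 226 + 277 + 435 + 931 + 1229 + 1823 + 1772 = 6693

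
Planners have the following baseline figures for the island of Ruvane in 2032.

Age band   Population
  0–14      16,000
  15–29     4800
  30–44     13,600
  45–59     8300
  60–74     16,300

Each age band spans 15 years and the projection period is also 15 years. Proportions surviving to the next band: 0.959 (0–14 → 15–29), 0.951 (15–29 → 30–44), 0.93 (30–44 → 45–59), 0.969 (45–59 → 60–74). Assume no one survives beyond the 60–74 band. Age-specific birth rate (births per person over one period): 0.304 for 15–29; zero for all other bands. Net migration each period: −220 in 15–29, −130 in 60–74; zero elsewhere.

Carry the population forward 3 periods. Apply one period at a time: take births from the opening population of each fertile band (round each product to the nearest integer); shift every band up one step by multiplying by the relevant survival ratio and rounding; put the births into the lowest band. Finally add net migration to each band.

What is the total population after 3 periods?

23027

After projecting period 1:
Births: 4800 × 0.304 = 1459
15–29: 16000 × 0.959 = 15344
30–44: 4800 × 0.951 = 4565
45–59: 13600 × 0.93 = 12648
60–74: 8300 × 0.969 = 8043
Net migration: 15–29 − 220 → 15124; 60–74 − 130 → 7913
Population now: 0–14=1459, 15–29=15124, 30–44=4565, 45–59=12648, 60–74=7913
After projecting period 2:
Births: 15124 × 0.304 = 4598
15–29: 1459 × 0.959 = 1399
30–44: 15124 × 0.951 = 14383
45–59: 4565 × 0.93 = 4245
60–74: 12648 × 0.969 = 12256
Net migration: 15–29 − 220 → 1179; 60–74 − 130 → 12126
Population now: 0–14=4598, 15–29=1179, 30–44=14383, 45–59=4245, 60–74=12126
After projecting period 3:
Births: 1179 × 0.304 = 358
15–29: 4598 × 0.959 = 4409
30–44: 1179 × 0.951 = 1121
45–59: 14383 × 0.93 = 13376
60–74: 4245 × 0.969 = 4113
Net migration: 15–29 − 220 → 4189; 60–74 − 130 → 3983
Population now: 0–14=358, 15–29=4189, 30–44=1121, 45–59=13376, 60–74=3983
Total after period 3: 358 + 4189 + 1121 + 13376 + 3983 = 23027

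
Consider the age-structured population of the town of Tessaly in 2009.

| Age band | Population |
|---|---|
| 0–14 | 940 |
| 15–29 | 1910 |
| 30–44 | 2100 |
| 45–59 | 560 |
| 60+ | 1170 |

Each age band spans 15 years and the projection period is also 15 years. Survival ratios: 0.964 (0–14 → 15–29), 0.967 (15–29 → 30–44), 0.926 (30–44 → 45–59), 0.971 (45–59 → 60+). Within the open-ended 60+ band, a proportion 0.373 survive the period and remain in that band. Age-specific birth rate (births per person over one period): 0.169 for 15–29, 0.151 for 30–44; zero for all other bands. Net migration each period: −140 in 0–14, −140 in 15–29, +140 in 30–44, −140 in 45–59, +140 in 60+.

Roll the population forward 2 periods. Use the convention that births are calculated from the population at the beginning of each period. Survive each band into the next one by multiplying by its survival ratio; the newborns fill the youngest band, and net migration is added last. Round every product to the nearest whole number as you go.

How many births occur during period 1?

640

[period 1]
Births: 1910 × 0.169 = 323 ; 2100 × 0.151 = 317 → 640
15–29: 940 × 0.964 = 906
30–44: 1910 × 0.967 = 1847
45–59: 2100 × 0.926 = 1945
60+: 560 × 0.971 + 1170 × 0.373 = 544 + 436 = 980
Net migration: 0–14 − 140 → 500; 15–29 − 140 → 766; 30–44 + 140 → 1987; 45–59 − 140 → 1805; 60+ + 140 → 1120
Giving 500 / 766 / 1987 / 1805 / 1120.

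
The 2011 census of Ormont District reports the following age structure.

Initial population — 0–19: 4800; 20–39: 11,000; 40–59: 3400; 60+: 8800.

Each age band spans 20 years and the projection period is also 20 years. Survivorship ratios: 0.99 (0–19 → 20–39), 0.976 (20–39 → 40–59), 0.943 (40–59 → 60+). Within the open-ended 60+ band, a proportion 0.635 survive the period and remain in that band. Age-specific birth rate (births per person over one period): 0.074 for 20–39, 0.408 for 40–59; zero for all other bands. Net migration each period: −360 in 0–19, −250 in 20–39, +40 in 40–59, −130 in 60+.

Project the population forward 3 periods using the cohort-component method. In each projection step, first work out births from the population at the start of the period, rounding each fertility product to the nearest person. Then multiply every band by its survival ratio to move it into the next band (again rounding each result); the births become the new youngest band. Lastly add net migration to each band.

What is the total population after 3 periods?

— Period 1 —
Births: 11000 * 0.074 = 814 ; 3400 * 0.408 = 1387 — total 2201
20–39: 4800 * 0.99 = 4752
40–59: 11000 * 0.976 = 10736
60+: 3400 * 0.943 + 8800 * 0.635 = 3206 + 5588 = 8794
Net migration: 0–19 − 360 → 1841; 20–39 − 250 → 4502; 40–59 + 40 → 10776; 60+ − 130 → 8664
Population now: 0–19=1841, 20–39=4502, 40–59=10776, 60+=8664
— Period 2 —
Births: 4502 * 0.074 = 333 ; 10776 * 0.408 = 4397 — total 4730
20–39: 1841 * 0.99 = 1823
40–59: 4502 * 0.976 = 4394
60+: 10776 * 0.943 + 8664 * 0.635 = 10162 + 5502 = 15664
Net migration: 0–19 − 360 → 4370; 20–39 − 250 → 1573; 40–59 + 40 → 4434; 60+ − 130 → 15534
Population now: 0–19=4370, 20–39=1573, 40–59=4434, 60+=15534
— Period 3 —
Births: 1573 * 0.074 = 116 ; 4434 * 0.408 = 1809 — total 1925
20–39: 4370 * 0.99 = 4326
40–59: 1573 * 0.976 = 1535
60+: 4434 * 0.943 + 15534 * 0.635 = 4181 + 9864 = 14045
Net migration: 0–19 − 360 → 1565; 20–39 − 250 → 4076; 40–59 + 40 → 1575; 60+ − 130 → 13915
Population now: 0–19=1565, 20–39=4076, 40–59=1575, 60+=13915
Total after period 3: 1565 + 4076 + 1575 + 13915 = 21131

21131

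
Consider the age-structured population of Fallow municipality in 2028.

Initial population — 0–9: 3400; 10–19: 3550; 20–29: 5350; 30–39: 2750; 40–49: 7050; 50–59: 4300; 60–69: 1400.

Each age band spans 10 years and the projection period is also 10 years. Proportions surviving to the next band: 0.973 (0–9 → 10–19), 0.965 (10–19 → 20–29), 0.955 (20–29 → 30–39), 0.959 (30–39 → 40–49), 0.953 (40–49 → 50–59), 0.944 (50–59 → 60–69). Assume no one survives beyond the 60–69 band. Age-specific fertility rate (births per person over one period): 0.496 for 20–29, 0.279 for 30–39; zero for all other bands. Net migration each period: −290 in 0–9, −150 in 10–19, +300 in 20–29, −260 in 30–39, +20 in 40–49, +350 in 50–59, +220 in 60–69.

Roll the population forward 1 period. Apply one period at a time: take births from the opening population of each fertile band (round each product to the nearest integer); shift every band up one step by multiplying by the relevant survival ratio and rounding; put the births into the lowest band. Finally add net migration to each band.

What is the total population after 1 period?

Call the groups 1 to 7, youngest first.
Period 1:
Births: 5350 × 0.496 = 2654  |  2750 × 0.279 = 767 → 3421
Group 2: 3400 × 0.973 = 3308
Group 3: 3550 × 0.965 = 3426
Group 4: 5350 × 0.955 = 5109
Group 5: 2750 × 0.959 = 2637
Group 6: 7050 × 0.953 = 6719
Group 7: 4300 × 0.944 = 4059
Net migration: Group 1 − 290 → 3131; Group 2 − 150 → 3158; Group 3 + 300 → 3726; Group 4 − 260 → 4849; Group 5 + 20 → 2657; Group 6 + 350 → 7069; Group 7 + 220 → 4279
Giving 3131 / 3158 / 3726 / 4849 / 2657 / 7069 / 4279.
Total after period 1: 3131 + 3158 + 3726 + 4849 + 2657 + 7069 + 4279 = 28869

28869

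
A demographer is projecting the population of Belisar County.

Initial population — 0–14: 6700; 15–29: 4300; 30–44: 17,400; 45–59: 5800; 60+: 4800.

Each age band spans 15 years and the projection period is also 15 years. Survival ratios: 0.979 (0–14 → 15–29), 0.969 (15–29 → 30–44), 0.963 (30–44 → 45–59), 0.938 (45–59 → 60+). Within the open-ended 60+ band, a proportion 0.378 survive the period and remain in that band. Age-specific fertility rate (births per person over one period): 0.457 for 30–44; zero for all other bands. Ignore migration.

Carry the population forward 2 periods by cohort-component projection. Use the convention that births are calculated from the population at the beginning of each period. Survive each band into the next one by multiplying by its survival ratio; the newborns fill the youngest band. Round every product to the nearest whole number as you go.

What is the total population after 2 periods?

38517

Call the bands 1 to 5, youngest first.
After projecting period 1:
Births: 17400 × 0.457 = 7952
Band 2: 6700 × 0.979 = 6559
Band 3: 4300 × 0.969 = 4167
Band 4: 17400 × 0.963 = 16756
Band 5: 5800 × 0.938 + 4800 × 0.378 = 5440 + 1814 = 7254
Giving 7952 / 6559 / 4167 / 16756 / 7254.
After projecting period 2:
Births: 4167 × 0.457 = 1904
Band 2: 7952 × 0.979 = 7785
Band 3: 6559 × 0.969 = 6356
Band 4: 4167 × 0.963 = 4013
Band 5: 16756 × 0.938 + 7254 × 0.378 = 15717 + 2742 = 18459
Giving 1904 / 7785 / 6356 / 4013 / 18459.
Total after period 2: 1904 + 7785 + 6356 + 4013 + 18459 = 38517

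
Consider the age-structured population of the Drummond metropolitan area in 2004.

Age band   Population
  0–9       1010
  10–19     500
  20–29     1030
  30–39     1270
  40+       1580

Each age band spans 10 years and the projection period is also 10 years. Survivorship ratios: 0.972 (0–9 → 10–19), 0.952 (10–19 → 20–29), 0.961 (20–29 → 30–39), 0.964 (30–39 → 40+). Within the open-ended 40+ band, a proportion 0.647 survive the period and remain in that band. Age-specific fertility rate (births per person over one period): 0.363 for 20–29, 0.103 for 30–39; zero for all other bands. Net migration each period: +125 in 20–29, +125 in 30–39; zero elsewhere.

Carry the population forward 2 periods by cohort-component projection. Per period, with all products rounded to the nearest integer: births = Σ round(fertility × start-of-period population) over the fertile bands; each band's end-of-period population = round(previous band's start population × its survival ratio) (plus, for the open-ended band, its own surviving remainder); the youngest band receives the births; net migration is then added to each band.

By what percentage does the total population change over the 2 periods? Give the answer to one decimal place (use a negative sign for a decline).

[period 1]
Births: 1030 × 0.363 = 374  |  1270 × 0.103 = 131 → 505
10–19: 1010 × 0.972 = 982
20–29: 500 × 0.952 = 476
30–39: 1030 × 0.961 = 990
40+: 1270 × 0.964 + 1580 × 0.647 = 1224 + 1022 = 2246
Net migration: 20–29 + 125 → 601; 30–39 + 125 → 1115
End of period: [505, 982, 601, 1115, 2246]
[period 2]
Births: 601 × 0.363 = 218  |  1115 × 0.103 = 115 → 333
10–19: 505 × 0.972 = 491
20–29: 982 × 0.952 = 935
30–39: 601 × 0.961 = 578
40+: 1115 × 0.964 + 2246 × 0.647 = 1075 + 1453 = 2528
Net migration: 20–29 + 125 → 1060; 30–39 + 125 → 703
End of period: [333, 491, 1060, 703, 2528]
Total: 5390 → 5115; change = -275; percentage change = -5.1%

-5.1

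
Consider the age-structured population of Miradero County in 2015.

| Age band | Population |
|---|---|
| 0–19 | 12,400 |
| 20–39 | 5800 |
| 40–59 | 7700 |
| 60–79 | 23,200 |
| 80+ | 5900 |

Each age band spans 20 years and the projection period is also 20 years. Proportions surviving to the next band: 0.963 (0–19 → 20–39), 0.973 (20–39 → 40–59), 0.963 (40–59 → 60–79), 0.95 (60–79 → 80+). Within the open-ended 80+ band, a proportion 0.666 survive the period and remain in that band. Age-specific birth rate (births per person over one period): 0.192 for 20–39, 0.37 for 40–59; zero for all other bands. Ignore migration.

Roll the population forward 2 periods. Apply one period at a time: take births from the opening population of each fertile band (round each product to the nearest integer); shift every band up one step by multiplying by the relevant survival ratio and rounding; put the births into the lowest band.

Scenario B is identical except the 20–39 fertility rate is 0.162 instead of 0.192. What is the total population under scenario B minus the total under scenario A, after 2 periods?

-526

[period 1]
Births: 5800 × 0.192 = 1114, 7700 × 0.37 = 2849 — total 3963
20–39: 12400 × 0.963 = 11941
40–59: 5800 × 0.973 = 5643
60–79: 7700 × 0.963 = 7415
80+: 23200 × 0.95 + 5900 × 0.666 = 22040 + 3929 = 25969
→ [3963, 11941, 5643, 7415, 25969]
[period 2]
Births: 11941 × 0.192 = 2293, 5643 × 0.37 = 2088 — total 4381
20–39: 3963 × 0.963 = 3816
40–59: 11941 × 0.973 = 11619
60–79: 5643 × 0.963 = 5434
80+: 7415 × 0.95 + 25969 × 0.666 = 7044 + 17295 = 24339
→ [4381, 3816, 11619, 5434, 24339]
Scenario A total after 2 periods: 49589
Scenario B projection —
[period 1]
Births: 5800 × 0.162 = 940, 7700 × 0.37 = 2849 — total 3789
20–39: 12400 × 0.963 = 11941
40–59: 5800 × 0.973 = 5643
60–79: 7700 × 0.963 = 7415
80+: 23200 × 0.95 + 5900 × 0.666 = 22040 + 3929 = 25969
→ [3789, 11941, 5643, 7415, 25969]
[period 2]
Births: 11941 × 0.162 = 1934, 5643 × 0.37 = 2088 — total 4022
20–39: 3789 × 0.963 = 3649
40–59: 11941 × 0.973 = 11619
60–79: 5643 × 0.963 = 5434
80+: 7415 × 0.95 + 25969 × 0.666 = 7044 + 17295 = 24339
→ [4022, 3649, 11619, 5434, 24339]
Scenario B total after 2 periods: 49063
Difference B − A = 49063 − 49589 = -526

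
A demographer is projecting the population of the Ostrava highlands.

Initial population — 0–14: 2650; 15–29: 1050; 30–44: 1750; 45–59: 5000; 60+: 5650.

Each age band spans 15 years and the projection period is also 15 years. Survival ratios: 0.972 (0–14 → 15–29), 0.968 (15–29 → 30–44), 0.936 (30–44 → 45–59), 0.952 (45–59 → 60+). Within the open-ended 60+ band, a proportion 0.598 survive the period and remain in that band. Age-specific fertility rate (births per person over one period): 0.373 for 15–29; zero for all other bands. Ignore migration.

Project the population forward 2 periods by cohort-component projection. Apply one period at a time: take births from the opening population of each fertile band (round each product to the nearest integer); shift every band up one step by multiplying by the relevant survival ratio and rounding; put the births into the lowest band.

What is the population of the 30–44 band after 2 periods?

Numbering the bands 1..5 from youngest to oldest:
Period 1.
Births: 1050 × 0.373 = 392
Band 2: 2650 × 0.972 = 2576
Band 3: 1050 × 0.968 = 1016
Band 4: 1750 × 0.936 = 1638
Band 5: 5000 × 0.952 + 5650 × 0.598 = 4760 + 3379 = 8139
End of period: [392, 2576, 1016, 1638, 8139]
Period 2.
Births: 2576 × 0.373 = 961
Band 2: 392 × 0.972 = 381
Band 3: 2576 × 0.968 = 2494
Band 4: 1016 × 0.936 = 951
Band 5: 1638 × 0.952 + 8139 × 0.598 = 1559 + 4867 = 6426
End of period: [961, 381, 2494, 951, 6426]

2494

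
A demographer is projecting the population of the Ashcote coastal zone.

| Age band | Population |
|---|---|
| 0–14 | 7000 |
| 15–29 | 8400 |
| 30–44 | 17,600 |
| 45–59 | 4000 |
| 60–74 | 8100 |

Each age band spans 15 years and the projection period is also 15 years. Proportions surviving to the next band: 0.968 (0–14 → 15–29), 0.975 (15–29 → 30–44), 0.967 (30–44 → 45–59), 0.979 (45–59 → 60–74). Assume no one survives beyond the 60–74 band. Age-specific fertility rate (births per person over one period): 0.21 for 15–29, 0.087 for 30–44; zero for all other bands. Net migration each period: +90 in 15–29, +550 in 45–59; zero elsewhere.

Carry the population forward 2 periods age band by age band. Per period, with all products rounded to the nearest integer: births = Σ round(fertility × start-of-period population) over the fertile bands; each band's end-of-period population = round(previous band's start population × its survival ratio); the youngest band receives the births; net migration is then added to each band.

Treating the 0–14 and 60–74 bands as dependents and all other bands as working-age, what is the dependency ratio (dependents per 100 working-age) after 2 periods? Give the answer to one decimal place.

(Bands numbered youngest = 1 to oldest = 5.)
— Period 1 —
Births: 8400 × 0.21 = 1764  |  17600 × 0.087 = 1531 → total 3295
Band 2: 7000 × 0.968 = 6776
Band 3: 8400 × 0.975 = 8190
Band 4: 17600 × 0.967 = 17019
Band 5: 4000 × 0.979 = 3916
Net migration: Band 2 + 90 → 6866; Band 4 + 550 → 17569
Giving 3295 / 6866 / 8190 / 17569 / 3916.
— Period 2 —
Births: 6866 × 0.21 = 1442  |  8190 × 0.087 = 713 → total 2155
Band 2: 3295 × 0.968 = 3190
Band 3: 6866 × 0.975 = 6694
Band 4: 8190 × 0.967 = 7920
Band 5: 17569 × 0.979 = 17200
Net migration: Band 2 + 90 → 3280; Band 4 + 550 → 8470
Giving 2155 / 3280 / 6694 / 8470 / 17200.
Dependents (band 0–14 + band 60–74) = 2155 + 17200 = 19355; working-age = 18444; ratio = 19355/18444 × 100 = 104.9

104.9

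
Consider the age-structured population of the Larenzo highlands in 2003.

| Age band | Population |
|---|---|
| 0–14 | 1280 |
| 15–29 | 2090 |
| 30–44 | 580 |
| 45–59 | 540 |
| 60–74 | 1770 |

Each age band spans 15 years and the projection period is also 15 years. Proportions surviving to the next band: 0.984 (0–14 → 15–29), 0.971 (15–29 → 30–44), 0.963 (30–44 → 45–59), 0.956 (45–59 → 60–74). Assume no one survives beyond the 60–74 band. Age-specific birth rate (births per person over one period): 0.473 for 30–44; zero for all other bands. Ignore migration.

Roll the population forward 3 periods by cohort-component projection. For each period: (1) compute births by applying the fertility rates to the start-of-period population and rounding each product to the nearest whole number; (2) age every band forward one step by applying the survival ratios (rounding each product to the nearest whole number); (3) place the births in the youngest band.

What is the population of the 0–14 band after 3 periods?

578

Numbering the groups 1..5 from youngest to oldest:
[period 1]
Births: 580 × 0.473 = 274
Group 2: 1280 × 0.984 = 1260
Group 3: 2090 × 0.971 = 2029
Group 4: 580 × 0.963 = 559
Group 5: 540 × 0.956 = 516
End of period: [274, 1260, 2029, 559, 516]
[period 2]
Births: 2029 × 0.473 = 960
Group 2: 274 × 0.984 = 270
Group 3: 1260 × 0.971 = 1223
Group 4: 2029 × 0.963 = 1954
Group 5: 559 × 0.956 = 534
End of period: [960, 270, 1223, 1954, 534]
[period 3]
Births: 1223 × 0.473 = 578
Group 2: 960 × 0.984 = 945
Group 3: 270 × 0.971 = 262
Group 4: 1223 × 0.963 = 1178
Group 5: 1954 × 0.956 = 1868
End of period: [578, 945, 262, 1178, 1868]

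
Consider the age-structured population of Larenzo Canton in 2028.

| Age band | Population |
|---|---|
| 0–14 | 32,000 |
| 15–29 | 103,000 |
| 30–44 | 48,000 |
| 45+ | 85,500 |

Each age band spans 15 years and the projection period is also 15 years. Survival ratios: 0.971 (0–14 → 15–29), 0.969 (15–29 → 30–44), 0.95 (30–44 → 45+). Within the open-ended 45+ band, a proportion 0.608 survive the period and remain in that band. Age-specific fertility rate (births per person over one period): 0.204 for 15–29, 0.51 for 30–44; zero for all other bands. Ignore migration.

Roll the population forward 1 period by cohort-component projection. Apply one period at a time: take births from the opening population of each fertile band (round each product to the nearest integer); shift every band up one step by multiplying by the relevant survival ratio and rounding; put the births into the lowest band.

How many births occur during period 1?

45492

(Groups numbered youngest = 1 to oldest = 4.)
— Period 1 —
Births: 103000 × 0.204 = 21012  |  48000 × 0.51 = 24480 → total 45492
Group 2: 32000 × 0.971 = 31072
Group 3: 103000 × 0.969 = 99807
Group 4: 48000 × 0.95 + 85500 × 0.608 = 45600 + 51984 = 97584
End of period: [45492, 31072, 99807, 97584]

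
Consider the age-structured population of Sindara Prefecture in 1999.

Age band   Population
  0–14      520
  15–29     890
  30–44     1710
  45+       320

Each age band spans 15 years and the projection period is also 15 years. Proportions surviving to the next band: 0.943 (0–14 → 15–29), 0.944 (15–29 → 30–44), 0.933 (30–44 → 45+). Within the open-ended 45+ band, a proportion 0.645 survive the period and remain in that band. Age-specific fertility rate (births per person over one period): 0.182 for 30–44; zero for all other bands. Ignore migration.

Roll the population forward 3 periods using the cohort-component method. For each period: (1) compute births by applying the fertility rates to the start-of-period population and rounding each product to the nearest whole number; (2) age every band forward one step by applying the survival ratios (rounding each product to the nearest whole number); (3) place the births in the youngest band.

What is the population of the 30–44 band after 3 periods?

277

After projecting period 1:
Births: 1710 * 0.182 = 311
15–29: 520 * 0.943 = 490
30–44: 890 * 0.944 = 840
45+: 1710 * 0.933 + 320 * 0.645 = 1595 + 206 = 1801
End of period: [311, 490, 840, 1801]
After projecting period 2:
Births: 840 * 0.182 = 153
15–29: 311 * 0.943 = 293
30–44: 490 * 0.944 = 463
45+: 840 * 0.933 + 1801 * 0.645 = 784 + 1162 = 1946
End of period: [153, 293, 463, 1946]
After projecting period 3:
Births: 463 * 0.182 = 84
15–29: 153 * 0.943 = 144
30–44: 293 * 0.944 = 277
45+: 463 * 0.933 + 1946 * 0.645 = 432 + 1255 = 1687
End of period: [84, 144, 277, 1687]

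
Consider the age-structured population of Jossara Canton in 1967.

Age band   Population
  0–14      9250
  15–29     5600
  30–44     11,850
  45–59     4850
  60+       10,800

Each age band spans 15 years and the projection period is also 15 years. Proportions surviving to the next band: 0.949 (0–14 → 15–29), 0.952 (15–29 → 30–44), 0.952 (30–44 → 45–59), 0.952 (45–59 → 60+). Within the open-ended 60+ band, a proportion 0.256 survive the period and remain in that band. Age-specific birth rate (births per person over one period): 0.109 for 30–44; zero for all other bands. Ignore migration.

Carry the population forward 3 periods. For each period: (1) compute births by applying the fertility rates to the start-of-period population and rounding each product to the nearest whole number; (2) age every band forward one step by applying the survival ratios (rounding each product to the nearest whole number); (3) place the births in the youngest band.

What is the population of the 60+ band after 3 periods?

8064

(Bands numbered youngest = 1 to oldest = 5.)
After projecting period 1:
Births: 11850 × 0.109 = 1292
Band 2: 9250 × 0.949 = 8778
Band 3: 5600 × 0.952 = 5331
Band 4: 11850 × 0.952 = 11281
Band 5: 4850 × 0.952 + 10800 × 0.256 = 4617 + 2765 = 7382
Giving 1292 / 8778 / 5331 / 11281 / 7382.
After projecting period 2:
Births: 5331 × 0.109 = 581
Band 2: 1292 × 0.949 = 1226
Band 3: 8778 × 0.952 = 8357
Band 4: 5331 × 0.952 = 5075
Band 5: 11281 × 0.952 + 7382 × 0.256 = 10740 + 1890 = 12630
Giving 581 / 1226 / 8357 / 5075 / 12630.
After projecting period 3:
Births: 8357 × 0.109 = 911
Band 2: 581 × 0.949 = 551
Band 3: 1226 × 0.952 = 1167
Band 4: 8357 × 0.952 = 7956
Band 5: 5075 × 0.952 + 12630 × 0.256 = 4831 + 3233 = 8064
Giving 911 / 551 / 1167 / 7956 / 8064.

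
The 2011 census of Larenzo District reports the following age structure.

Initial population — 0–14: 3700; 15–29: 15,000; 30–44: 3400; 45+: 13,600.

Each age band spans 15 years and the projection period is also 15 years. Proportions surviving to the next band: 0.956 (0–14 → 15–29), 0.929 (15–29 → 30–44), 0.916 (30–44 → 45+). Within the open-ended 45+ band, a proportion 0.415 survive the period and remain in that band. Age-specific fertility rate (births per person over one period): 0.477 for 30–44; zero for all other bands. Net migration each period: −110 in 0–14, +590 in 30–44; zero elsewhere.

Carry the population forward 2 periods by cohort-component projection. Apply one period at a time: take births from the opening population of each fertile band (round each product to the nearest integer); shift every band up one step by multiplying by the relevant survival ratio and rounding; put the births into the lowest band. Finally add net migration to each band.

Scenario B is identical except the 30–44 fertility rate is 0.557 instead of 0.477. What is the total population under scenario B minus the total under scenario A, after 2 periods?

1423

After projecting period 1:
Births: 3400 * 0.477 = 1622
15–29: 3700 * 0.956 = 3537
30–44: 15000 * 0.929 = 13935
45+: 3400 * 0.916 + 13600 * 0.415 = 3114 + 5644 = 8758
Net migration: 0–14 − 110 → 1512; 30–44 + 590 → 14525
→ [1512, 3537, 14525, 8758]
After projecting period 2:
Births: 14525 * 0.477 = 6928
15–29: 1512 * 0.956 = 1445
30–44: 3537 * 0.929 = 3286
45+: 14525 * 0.916 + 8758 * 0.415 = 13305 + 3635 = 16940
Net migration: 0–14 − 110 → 6818; 30–44 + 590 → 3876
→ [6818, 1445, 3876, 16940]
Scenario A total after 2 periods: 29079
Scenario B projection —
After projecting period 1:
Births: 3400 * 0.557 = 1894
15–29: 3700 * 0.956 = 3537
30–44: 15000 * 0.929 = 13935
45+: 3400 * 0.916 + 13600 * 0.415 = 3114 + 5644 = 8758
Net migration: 0–14 − 110 → 1784; 30–44 + 590 → 14525
→ [1784, 3537, 14525, 8758]
After projecting period 2:
Births: 14525 * 0.557 = 8090
15–29: 1784 * 0.956 = 1706
30–44: 3537 * 0.929 = 3286
45+: 14525 * 0.916 + 8758 * 0.415 = 13305 + 3635 = 16940
Net migration: 0–14 − 110 → 7980; 30–44 + 590 → 3876
→ [7980, 1706, 3876, 16940]
Scenario B total after 2 periods: 30502
Difference B − A = 30502 − 29079 = 1423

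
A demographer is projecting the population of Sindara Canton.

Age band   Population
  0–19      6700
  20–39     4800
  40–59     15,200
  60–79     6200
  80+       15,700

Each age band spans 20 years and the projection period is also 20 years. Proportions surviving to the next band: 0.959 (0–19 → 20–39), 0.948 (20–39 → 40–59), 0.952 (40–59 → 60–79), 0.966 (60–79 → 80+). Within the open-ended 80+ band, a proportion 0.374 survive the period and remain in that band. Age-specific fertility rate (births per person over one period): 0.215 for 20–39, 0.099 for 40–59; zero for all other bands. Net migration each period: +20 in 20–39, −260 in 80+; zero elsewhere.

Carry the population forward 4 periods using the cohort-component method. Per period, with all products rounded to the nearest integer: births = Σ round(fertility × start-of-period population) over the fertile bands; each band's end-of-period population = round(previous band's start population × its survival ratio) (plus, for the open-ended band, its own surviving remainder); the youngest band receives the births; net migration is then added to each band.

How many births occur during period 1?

2537

Let group 1 be 0–19 through group 5 = 80+.
Period 1:
Births: 4800 × 0.215 = 1032  |  15200 × 0.099 = 1505 → total 2537
Group 2: 6700 × 0.959 = 6425
Group 3: 4800 × 0.948 = 4550
Group 4: 15200 × 0.952 = 14470
Group 5: 6200 × 0.966 + 15700 × 0.374 = 5989 + 5872 = 11861
Net migration: Group 2 + 20 → 6445; Group 5 − 260 → 11601
Giving 2537 / 6445 / 4550 / 14470 / 11601.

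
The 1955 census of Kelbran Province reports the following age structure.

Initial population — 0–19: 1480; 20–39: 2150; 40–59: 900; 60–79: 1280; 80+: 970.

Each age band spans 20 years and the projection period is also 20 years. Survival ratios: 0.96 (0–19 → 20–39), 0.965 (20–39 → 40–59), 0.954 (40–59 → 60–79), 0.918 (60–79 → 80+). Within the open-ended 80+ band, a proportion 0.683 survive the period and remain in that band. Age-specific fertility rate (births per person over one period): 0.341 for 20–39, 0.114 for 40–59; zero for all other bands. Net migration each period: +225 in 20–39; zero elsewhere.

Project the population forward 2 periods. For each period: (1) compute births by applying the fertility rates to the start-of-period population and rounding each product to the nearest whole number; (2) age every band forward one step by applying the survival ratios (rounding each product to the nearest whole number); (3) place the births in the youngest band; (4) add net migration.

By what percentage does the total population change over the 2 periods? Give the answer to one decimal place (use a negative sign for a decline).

Let band 1 be 0–19 through band 5 = 80+.
Period 1.
Births: 2150 × 0.341 = 733  |  900 × 0.114 = 103 → 836
Band 2: 1480 × 0.96 = 1421
Band 3: 2150 × 0.965 = 2075
Band 4: 900 × 0.954 = 859
Band 5: 1280 × 0.918 + 970 × 0.683 = 1175 + 663 = 1838
Net migration: Band 2 + 225 → 1646
→ [836, 1646, 2075, 859, 1838]
Period 2.
Births: 1646 × 0.341 = 561  |  2075 × 0.114 = 237 → 798
Band 2: 836 × 0.96 = 803
Band 3: 1646 × 0.965 = 1588
Band 4: 2075 × 0.954 = 1980
Band 5: 859 × 0.918 + 1838 × 0.683 = 789 + 1255 = 2044
Net migration: Band 2 + 225 → 1028
→ [798, 1028, 1588, 1980, 2044]
Total: 6780 → 7438; change = 658; percentage change = 9.7%

9.7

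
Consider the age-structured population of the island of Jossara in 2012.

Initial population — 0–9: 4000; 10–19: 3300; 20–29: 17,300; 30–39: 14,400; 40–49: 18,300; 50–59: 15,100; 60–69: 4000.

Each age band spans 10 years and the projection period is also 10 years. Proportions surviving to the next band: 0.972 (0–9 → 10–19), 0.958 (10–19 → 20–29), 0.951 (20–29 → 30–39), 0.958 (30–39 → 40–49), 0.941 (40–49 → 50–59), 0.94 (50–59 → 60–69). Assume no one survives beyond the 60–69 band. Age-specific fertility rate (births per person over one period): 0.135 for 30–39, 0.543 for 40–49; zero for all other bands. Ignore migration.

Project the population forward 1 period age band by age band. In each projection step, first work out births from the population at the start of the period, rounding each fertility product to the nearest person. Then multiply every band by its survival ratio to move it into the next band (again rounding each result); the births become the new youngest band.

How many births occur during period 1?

Period 1:
Births: 14400 × 0.135 = 1944  |  18300 × 0.543 = 9937 ⇒ total 11881
10–19: 4000 × 0.972 = 3888
20–29: 3300 × 0.958 = 3161
30–39: 17300 × 0.951 = 16452
40–49: 14400 × 0.958 = 13795
50–59: 18300 × 0.941 = 17220
60–69: 15100 × 0.94 = 14194
End of period: [11881, 3888, 3161, 16452, 13795, 17220, 14194]

11881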